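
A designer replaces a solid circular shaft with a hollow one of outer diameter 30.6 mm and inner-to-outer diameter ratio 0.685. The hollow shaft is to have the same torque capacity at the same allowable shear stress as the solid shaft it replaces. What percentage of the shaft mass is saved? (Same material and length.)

Equal τ_max and T ⇒ the solid shaft needs d_s³ = d_o³(1−k⁴), so d_s = 30.6·(1−0.685⁴)^(1/3) = 28.17 mm.
Area ratio A_h/A_s = d_o²(1−k²)/d_s² = (1−k²)/(1−k⁴)^(2/3) = 0.6265.
Mass saving = 1 − 0.6265 = 37.4 %.

37.4 %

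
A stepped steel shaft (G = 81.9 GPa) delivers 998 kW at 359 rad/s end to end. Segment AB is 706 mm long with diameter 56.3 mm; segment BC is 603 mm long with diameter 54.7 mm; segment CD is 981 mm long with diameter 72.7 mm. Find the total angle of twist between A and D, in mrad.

59.7 mrad

ω = 359 rad/s, so T = P/ω = 998×10³ / 359.0 = 2780 N·m.
J_AB = π(0.0563)⁴/32 = 9.86×10^-7 m⁴; J_BC = π(0.0547)⁴/32 = 8.79×10^-7 m⁴; J_CD = π(0.0727)⁴/32 = 2.74×10^-6 m⁴.
θ = (T/G)·Σ L_i/J_i = (2780/81.9×10⁹)·(0.706/9.86×10^-7 + 0.603/8.79×10^-7 + 0.981/2.74×10^-6) = 0.05972 rad.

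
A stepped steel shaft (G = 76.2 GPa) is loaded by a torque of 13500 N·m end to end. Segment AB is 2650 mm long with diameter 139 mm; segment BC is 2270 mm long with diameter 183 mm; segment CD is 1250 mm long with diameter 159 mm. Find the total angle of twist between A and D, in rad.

0.0200 rad

J_AB = π(0.139)⁴/32 = 3.66×10^-5 m⁴; J_BC = π(0.183)⁴/32 = 1.10×10^-4 m⁴; J_CD = π(0.159)⁴/32 = 6.27×10^-5 m⁴.
θ = (T/G)·Σ L_i/J_i = (13500/76.2×10⁹)·(2.65/3.66×10^-5 + 2.27/1.10×10^-4 + 1.25/6.27×10^-5) = 0.01999 rad.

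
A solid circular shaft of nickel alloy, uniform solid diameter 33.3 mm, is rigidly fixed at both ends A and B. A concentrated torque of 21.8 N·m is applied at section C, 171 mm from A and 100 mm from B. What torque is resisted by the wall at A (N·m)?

With uniform GJ and both ends fixed, compatibility θ_AC = θ_CB gives T_A·a = T_B·b, together with T_A + T_B = T₀.
T_A = T₀·b/(a+b) = 21.80·100/271.0 = 8.044 N·m; T_B = 13.76 N·m.

8.04 N·m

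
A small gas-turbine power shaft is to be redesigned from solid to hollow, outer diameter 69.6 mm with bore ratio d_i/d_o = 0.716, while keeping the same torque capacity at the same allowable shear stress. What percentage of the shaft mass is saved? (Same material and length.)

40.3 %

Equal τ_max and T ⇒ the solid shaft needs d_s³ = d_o³(1−k⁴), so d_s = 69.6·(1−0.716⁴)^(1/3) = 62.87 mm.
Area ratio A_h/A_s = d_o²(1−k²)/d_s² = (1−k²)/(1−k⁴)^(2/3) = 0.5972.
Mass saving = 1 − 0.5972 = 40.3 %.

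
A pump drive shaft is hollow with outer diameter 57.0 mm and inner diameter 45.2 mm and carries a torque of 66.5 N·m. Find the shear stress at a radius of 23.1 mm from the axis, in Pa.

J = π(d_o⁴ − d_i⁴)/32 = π(0.0570⁴ − 0.0452⁴)/32 = 6.266×10^-7 m⁴.
Shear stress varies linearly with radius: τ = T·r/J = 66.50 × 0.0231 / 6.266×10^-7 = 2.452×10^6 Pa.

2.45e6 Pa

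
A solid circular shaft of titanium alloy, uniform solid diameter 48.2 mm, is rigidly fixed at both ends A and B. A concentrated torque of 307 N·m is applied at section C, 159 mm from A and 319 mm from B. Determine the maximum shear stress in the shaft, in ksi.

With uniform GJ and both ends fixed, compatibility θ_AC = θ_CB gives T_A·a = T_B·b, together with T_A + T_B = T₀.
T_A = T₀·b/(a+b) = 307.0·319/478.0 = 204.9 N·m; T_B = 102.1 N·m.
τ in each portion: τ_AC = 9.32×10^6 Pa, τ_CB = 4.64×10^6 Pa; maximum is in AC.
τ_max = T_AC·r/J = 204.9·0.0241/5.30×10^-7 = 9.318×10^6 Pa.

1.35 ksi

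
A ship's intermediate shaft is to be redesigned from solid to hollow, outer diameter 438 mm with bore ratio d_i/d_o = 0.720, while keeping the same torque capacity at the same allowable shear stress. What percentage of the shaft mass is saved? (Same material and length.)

40.7 %

Equal τ_max and T ⇒ the solid shaft needs d_s³ = d_o³(1−k⁴), so d_s = 438·(1−0.720⁴)^(1/3) = 394.6 mm.
Area ratio A_h/A_s = d_o²(1−k²)/d_s² = (1−k²)/(1−k⁴)^(2/3) = 0.5933.
Mass saving = 1 − 0.5933 = 40.7 %.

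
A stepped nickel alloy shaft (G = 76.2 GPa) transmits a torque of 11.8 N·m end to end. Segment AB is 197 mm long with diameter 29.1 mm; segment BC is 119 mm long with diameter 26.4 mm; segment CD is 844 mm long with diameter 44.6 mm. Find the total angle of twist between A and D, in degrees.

0.0662°

J_AB = π(0.0291)⁴/32 = 7.04×10^-8 m⁴; J_BC = π(0.0264)⁴/32 = 4.77×10^-8 m⁴; J_CD = π(0.0446)⁴/32 = 3.88×10^-7 m⁴.
θ = (T/G)·Σ L_i/J_i = (11.80/76.2×10⁹)·(0.197/7.04×10^-8 + 0.119/4.77×10^-8 + 0.844/3.88×10^-7) = 1.156×10^-3 rad.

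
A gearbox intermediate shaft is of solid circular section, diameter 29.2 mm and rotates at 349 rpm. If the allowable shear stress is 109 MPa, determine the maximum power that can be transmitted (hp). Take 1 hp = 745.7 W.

26.1 hp

J = πd⁴/32 = π(0.0292)⁴/32 = 7.137×10^-8 m⁴.
T_max = τ_allow·J/r = 1.09×10^8 × 7.137×10^-8 / 0.0146 = 532.8 N·m.
ω = 2π·349/60 = 36.55 rad/s, so P_max = T_max·ω = 1.947×10^4 W.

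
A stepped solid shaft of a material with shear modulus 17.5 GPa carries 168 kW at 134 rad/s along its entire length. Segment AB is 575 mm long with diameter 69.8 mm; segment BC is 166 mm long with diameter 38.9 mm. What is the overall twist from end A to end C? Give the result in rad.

0.0706 rad

ω = 134 rad/s, so T = P/ω = 168×10³ / 134.0 = 1254 N·m.
J_AB = π(0.0698)⁴/32 = 2.33×10^-6 m⁴; J_BC = π(0.0389)⁴/32 = 2.25×10^-7 m⁴.
θ = (T/G)·Σ L_i/J_i = (1254/17.5×10⁹)·(0.575/2.33×10^-6 + 0.166/2.25×10^-7) = 0.07058 rad.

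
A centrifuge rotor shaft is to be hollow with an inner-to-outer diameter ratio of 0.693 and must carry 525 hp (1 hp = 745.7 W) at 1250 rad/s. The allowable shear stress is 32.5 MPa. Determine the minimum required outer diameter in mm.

ω = 1250 rad/s, so T = P/ω = 525×745.7 / 1250 = 313.2 N·m.
For a hollow shaft with d_i/d_o = 0.693: τ_max = 16T/(π d_o³ (1−k⁴)), so d_o = [16T/(π τ_allow (1−k⁴))]^(1/3) = [16·313.2/(π·3.25×10^7·0.7694)]^(1/3) = 0.03996 m.

40.0 mm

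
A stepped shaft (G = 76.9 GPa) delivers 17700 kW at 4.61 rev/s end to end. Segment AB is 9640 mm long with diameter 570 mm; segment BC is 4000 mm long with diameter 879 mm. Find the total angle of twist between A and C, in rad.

0.00793 rad

ω = 2π·4.61 = 28.97 rad/s, so T = P/ω = 17700×10³ / 28.97 = 611100 N·m.
J_AB = π(0.570)⁴/32 = 0.0104 m⁴; J_BC = π(0.879)⁴/32 = 0.0586 m⁴.
θ = (T/G)·Σ L_i/J_i = (611100/76.9×10⁹)·(9.64/0.0104 + 4.00/0.0586) = 7.934×10^-3 rad.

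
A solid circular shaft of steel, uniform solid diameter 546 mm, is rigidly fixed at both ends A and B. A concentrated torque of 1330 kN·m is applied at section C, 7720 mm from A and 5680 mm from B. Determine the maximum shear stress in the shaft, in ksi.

3.48 ksi

With uniform GJ and both ends fixed, compatibility θ_AC = θ_CB gives T_A·a = T_B·b, together with T_A + T_B = T₀.
T_A = T₀·b/(a+b) = 1.330e6·5680/13400 = 563800 N·m; T_B = 766200 N·m.
τ in each portion: τ_AC = 1.76×10^7 Pa, τ_CB = 2.40×10^7 Pa; maximum is in CB.
τ_max = T_CB·r/J = 766200·0.273/8.73×10^-3 = 2.397×10^7 Pa.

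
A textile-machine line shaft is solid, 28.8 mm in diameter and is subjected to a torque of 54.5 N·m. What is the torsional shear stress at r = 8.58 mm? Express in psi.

1000 psi

J = πd⁴/32 = π(0.0288)⁴/32 = 6.754×10^-8 m⁴.
Shear stress varies linearly with radius: τ = T·r/J = 54.50 × 0.00858 / 6.754×10^-8 = 6.923×10^6 Pa.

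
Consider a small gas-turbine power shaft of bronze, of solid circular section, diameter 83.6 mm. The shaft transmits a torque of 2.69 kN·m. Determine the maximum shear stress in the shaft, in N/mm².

J = πd⁴/32 = π(0.0836)⁴/32 = 4.795×10^-6 m⁴.
τ_max = T·r/J = 2690 × 0.0418 / 4.795×10^-6 = 2.345×10^7 Pa.

23.4 N/mm²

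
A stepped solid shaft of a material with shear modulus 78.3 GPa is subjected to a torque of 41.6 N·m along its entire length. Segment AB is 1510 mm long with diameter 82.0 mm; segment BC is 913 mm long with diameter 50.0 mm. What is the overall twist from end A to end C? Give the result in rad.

9.71e-4 rad

J_AB = π(0.0820)⁴/32 = 4.44×10^-6 m⁴; J_BC = π(0.0500)⁴/32 = 6.14×10^-7 m⁴.
θ = (T/G)·Σ L_i/J_i = (41.60/78.3×10⁹)·(1.51/4.44×10^-6 + 0.913/6.14×10^-7) = 9.713×10^-4 rad.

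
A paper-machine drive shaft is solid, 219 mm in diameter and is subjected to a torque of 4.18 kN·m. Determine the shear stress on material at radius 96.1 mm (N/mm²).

1.78 N/mm²

J = πd⁴/32 = π(0.219)⁴/32 = 2.258×10^-4 m⁴.
Shear stress varies linearly with radius: τ = T·r/J = 4180 × 0.0961 / 2.258×10^-4 = 1.779×10^6 Pa.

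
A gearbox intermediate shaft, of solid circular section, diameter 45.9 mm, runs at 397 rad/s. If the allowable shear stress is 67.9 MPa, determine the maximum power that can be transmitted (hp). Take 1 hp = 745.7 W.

686 hp

J = πd⁴/32 = π(0.0459)⁴/32 = 4.358×10^-7 m⁴.
T_max = τ_allow·J/r = 6.79×10^7 × 4.358×10^-7 / 0.0229 = 1289 N·m.
ω = 397 rad/s, so P_max = T_max·ω = 5.118×10^5 W.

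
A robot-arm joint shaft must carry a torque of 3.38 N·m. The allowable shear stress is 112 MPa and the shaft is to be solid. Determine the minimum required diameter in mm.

5.36 mm

For a solid shaft τ_max = 16T/(πd³), so d = (16T/(π τ_allow))^(1/3) = (16·3.380/(π·1.12×10^8))^(1/3) = 0.005357 m.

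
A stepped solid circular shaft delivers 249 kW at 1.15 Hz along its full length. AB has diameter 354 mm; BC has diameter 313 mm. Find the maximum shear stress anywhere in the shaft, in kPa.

5720 kPa

ω = 2π·1.15 = 7.226 rad/s, so T = P/ω = 249×10³ / 7.226 = 34460 N·m.
Under the same torque, τ_max = 16T/(πd³) is largest where d is smallest — segment BC (d = 313 mm).
τ_max = 16·34460/(π·(0.313)³) = 5.723×10^6 Pa.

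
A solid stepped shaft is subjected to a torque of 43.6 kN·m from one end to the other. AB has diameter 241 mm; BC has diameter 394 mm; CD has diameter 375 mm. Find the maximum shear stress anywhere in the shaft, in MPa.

Under the same torque, τ_max = 16T/(πd³) is largest where d is smallest — segment AB (d = 241 mm).
τ_max = 16·43600/(π·(0.241)³) = 1.586×10^7 Pa.

15.9 MPa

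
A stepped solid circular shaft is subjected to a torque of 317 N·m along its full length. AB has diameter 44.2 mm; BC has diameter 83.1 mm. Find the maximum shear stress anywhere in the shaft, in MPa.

Under the same torque, τ_max = 16T/(πd³) is largest where d is smallest — segment AB (d = 44.2 mm).
τ_max = 16·317.0/(π·(0.0442)³) = 1.870×10^7 Pa.

18.7 MPa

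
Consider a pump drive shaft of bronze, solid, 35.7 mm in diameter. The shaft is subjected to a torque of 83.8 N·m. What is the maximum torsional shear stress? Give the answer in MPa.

9.38 MPa

J = πd⁴/32 = π(0.0357)⁴/32 = 1.595×10^-7 m⁴.
τ_max = T·r/J = 83.80 × 0.0179 / 1.595×10^-7 = 9.380×10^6 Pa.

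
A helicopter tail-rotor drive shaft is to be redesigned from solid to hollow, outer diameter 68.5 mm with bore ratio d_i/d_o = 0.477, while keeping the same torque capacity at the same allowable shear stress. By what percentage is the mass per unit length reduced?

20.0 %

Equal τ_max and T ⇒ the solid shaft needs d_s³ = d_o³(1−k⁴), so d_s = 68.5·(1−0.477⁴)^(1/3) = 67.30 mm.
Area ratio A_h/A_s = d_o²(1−k²)/d_s² = (1−k²)/(1−k⁴)^(2/3) = 0.8003.
Mass saving = 1 − 0.8003 = 20.0 %.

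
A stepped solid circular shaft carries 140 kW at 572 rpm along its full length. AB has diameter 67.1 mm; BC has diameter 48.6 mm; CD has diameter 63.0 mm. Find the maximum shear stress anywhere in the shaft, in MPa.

104 MPa

ω = 2π·572/60 = 59.90 rad/s, so T = P/ω = 140×10³ / 59.90 = 2337 N·m.
Under the same torque, τ_max = 16T/(πd³) is largest where d is smallest — segment BC (d = 48.6 mm).
τ_max = 16·2337/(π·(0.0486)³) = 1.037×10^8 Pa.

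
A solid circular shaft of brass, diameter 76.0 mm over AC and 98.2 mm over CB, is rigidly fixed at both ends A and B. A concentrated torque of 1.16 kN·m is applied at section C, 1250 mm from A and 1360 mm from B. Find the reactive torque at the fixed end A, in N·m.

Compatibility: T_A·a/J_AC = T_B·b/J_CB with T_A + T_B = T₀.
J_AC = 3.28×10^-6 m⁴, J_CB = 9.13×10^-6 m⁴, so T_A = T₀·(J_AC/a)/((J_AC/a)+(J_CB/b)) = 325.7 N·m, T_B = 834.3 N·m.

326 N·m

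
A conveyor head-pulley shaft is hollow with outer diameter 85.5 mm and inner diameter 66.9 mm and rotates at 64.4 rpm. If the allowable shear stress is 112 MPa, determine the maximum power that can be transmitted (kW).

58.0 kW

J = π(d_o⁴ − d_i⁴)/32 = π(0.0855⁴ − 0.0669⁴)/32 = 3.280×10^-6 m⁴.
T_max = τ_allow·J/r = 1.12×10^8 × 3.280×10^-6 / 0.0428 = 8593 N·m.
ω = 2π·64.4/60 = 6.744 rad/s, so P_max = T_max·ω = 5.795×10^4 W.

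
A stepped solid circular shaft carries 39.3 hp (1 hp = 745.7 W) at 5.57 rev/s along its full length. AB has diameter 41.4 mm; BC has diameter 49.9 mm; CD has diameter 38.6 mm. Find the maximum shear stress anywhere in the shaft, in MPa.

74.2 MPa

ω = 2π·5.57 = 35.00 rad/s, so T = P/ω = 39.3×745.7 / 35.00 = 837.4 N·m.
Under the same torque, τ_max = 16T/(πd³) is largest where d is smallest — segment CD (d = 38.6 mm).
τ_max = 16·837.4/(π·(0.0386)³) = 7.415×10^7 Pa.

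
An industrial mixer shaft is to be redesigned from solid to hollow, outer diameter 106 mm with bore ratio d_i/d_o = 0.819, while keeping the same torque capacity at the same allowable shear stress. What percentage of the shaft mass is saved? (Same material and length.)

51.0 %

Equal τ_max and T ⇒ the solid shaft needs d_s³ = d_o³(1−k⁴), so d_s = 106·(1−0.819⁴)^(1/3) = 86.85 mm.
Area ratio A_h/A_s = d_o²(1−k²)/d_s² = (1−k²)/(1−k⁴)^(2/3) = 0.4904.
Mass saving = 1 − 0.4904 = 51.0 %.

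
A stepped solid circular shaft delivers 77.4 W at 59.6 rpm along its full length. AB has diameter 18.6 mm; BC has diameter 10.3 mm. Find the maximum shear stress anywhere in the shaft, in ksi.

8.38 ksi

ω = 2π·59.6/60 = 6.241 rad/s, so T = P/ω = 77.4 / 6.241 = 12.40 N·m.
Under the same torque, τ_max = 16T/(πd³) is largest where d is smallest — segment BC (d = 10.3 mm).
τ_max = 16·12.40/(π·(0.0103)³) = 5.780×10^7 Pa.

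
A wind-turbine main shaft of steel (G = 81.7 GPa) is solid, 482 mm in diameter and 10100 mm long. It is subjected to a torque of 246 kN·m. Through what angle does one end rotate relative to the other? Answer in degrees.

0.329°

J = πd⁴/32 = π(0.482)⁴/32 = 5.299×10^-3 m⁴.
θ = T·L/(G·J) = 246000 × 10.1 / (81.7×10⁹ × 5.299×10^-3) = 5.739×10^-3 rad.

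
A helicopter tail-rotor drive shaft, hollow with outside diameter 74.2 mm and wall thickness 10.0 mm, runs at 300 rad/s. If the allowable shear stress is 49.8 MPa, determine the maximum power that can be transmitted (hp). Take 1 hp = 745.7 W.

J = π(d_o⁴ − d_i⁴)/32 = π(0.0742⁴ − 0.0542⁴)/32 = 2.129×10^-6 m⁴.
T_max = τ_allow·J/r = 4.98×10^7 × 2.129×10^-6 / 0.0371 = 2857 N·m.
ω = 300 rad/s, so P_max = T_max·ω = 8.572×10^5 W.

1150 hp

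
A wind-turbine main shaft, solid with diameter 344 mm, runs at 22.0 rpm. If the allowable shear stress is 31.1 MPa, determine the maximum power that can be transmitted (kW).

573 kW

J = πd⁴/32 = π(0.344)⁴/32 = 1.375×10^-3 m⁴.
T_max = τ_allow·J/r = 3.11×10^7 × 1.375×10^-3 / 0.172 = 248600 N·m.
ω = 2π·22.0/60 = 2.304 rad/s, so P_max = T_max·ω = 5.727×10^5 W.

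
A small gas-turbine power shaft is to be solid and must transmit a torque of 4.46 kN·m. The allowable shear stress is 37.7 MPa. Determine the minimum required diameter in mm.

For a solid shaft τ_max = 16T/(πd³), so d = (16T/(π τ_allow))^(1/3) = (16·4460/(π·3.77×10^7))^(1/3) = 0.08446 m.

84.5 mm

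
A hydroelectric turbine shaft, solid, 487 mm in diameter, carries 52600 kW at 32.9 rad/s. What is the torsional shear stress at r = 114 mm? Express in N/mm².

ω = 32.9 rad/s, so T = P/ω = 52600×10³ / 32.90 = 1.599e6 N·m.
J = πd⁴/32 = π(0.487)⁴/32 = 5.522×10^-3 m⁴.
Shear stress varies linearly with radius: τ = T·r/J = 1.599e6 × 0.114 / 5.522×10^-3 = 3.300×10^7 Pa.

33.0 N/mm²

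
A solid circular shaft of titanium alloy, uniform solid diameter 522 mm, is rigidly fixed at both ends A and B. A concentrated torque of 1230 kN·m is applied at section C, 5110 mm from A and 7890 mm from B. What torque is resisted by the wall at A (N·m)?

747000 N·m

With uniform GJ and both ends fixed, compatibility θ_AC = θ_CB gives T_A·a = T_B·b, together with T_A + T_B = T₀.
T_A = T₀·b/(a+b) = 1.230e6·7890/13000 = 746500 N·m; T_B = 483500 N·m.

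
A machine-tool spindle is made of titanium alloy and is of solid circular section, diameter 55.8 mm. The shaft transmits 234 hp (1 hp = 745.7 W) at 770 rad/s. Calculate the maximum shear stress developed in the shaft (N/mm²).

6.64 N/mm²

ω = 770 rad/s, so T = P/ω = 234×745.7 / 770.0 = 226.6 N·m.
J = πd⁴/32 = π(0.0558)⁴/32 = 9.518×10^-7 m⁴.
τ_max = T·r/J = 226.6 × 0.0279 / 9.518×10^-7 = 6.643×10^6 Pa.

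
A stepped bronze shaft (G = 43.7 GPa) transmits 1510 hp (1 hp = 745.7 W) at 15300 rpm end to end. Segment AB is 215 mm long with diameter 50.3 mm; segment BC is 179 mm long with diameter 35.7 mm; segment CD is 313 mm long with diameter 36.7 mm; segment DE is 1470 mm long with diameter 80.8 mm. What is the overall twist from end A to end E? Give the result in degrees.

ω = 2π·15300/60 = 1602 rad/s, so T = P/ω = 1510×745.7 / 1602 = 702.8 N·m.
J_AB = π(0.0503)⁴/32 = 6.28×10^-7 m⁴; J_BC = π(0.0357)⁴/32 = 1.59×10^-7 m⁴; J_CD = π(0.0367)⁴/32 = 1.78×10^-7 m⁴; J_DE = π(0.0808)⁴/32 = 4.18×10^-6 m⁴.
θ = (T/G)·Σ L_i/J_i = (702.8/43.7×10⁹)·(0.215/6.28×10^-7 + 0.179/1.59×10^-7 + 0.313/1.78×10^-7 + 1.47/4.18×10^-6) = 0.05747 rad.

3.29°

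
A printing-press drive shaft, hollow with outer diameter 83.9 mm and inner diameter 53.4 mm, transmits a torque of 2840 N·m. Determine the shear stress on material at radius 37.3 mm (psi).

3780 psi

J = π(d_o⁴ − d_i⁴)/32 = π(0.0839⁴ − 0.0534⁴)/32 = 4.066×10^-6 m⁴.
Shear stress varies linearly with radius: τ = T·r/J = 2840 × 0.0373 / 4.066×10^-6 = 2.605×10^7 Pa.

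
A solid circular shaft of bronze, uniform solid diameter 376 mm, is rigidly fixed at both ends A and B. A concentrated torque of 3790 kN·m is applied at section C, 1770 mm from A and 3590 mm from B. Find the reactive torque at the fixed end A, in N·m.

2.54e6 N·m

With uniform GJ and both ends fixed, compatibility θ_AC = θ_CB gives T_A·a = T_B·b, together with T_A + T_B = T₀.
T_A = T₀·b/(a+b) = 3.790e6·3590/5360 = 2.538e6 N·m; T_B = 1.252e6 N·m.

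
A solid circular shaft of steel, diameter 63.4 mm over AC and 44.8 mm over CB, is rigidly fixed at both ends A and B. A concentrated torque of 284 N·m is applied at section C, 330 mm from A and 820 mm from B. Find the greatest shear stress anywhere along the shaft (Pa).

Compatibility: T_A·a/J_AC = T_B·b/J_CB with T_A + T_B = T₀.
J_AC = 1.59×10^-6 m⁴, J_CB = 3.95×10^-7 m⁴, so T_A = T₀·(J_AC/a)/((J_AC/a)+(J_CB/b)) = 258.1 N·m, T_B = 25.90 N·m.
τ in each portion: τ_AC = 5.16×10^6 Pa, τ_CB = 1.47×10^6 Pa; maximum is in AC.
τ_max = T_AC·r/J = 258.1·0.0317/1.59×10^-6 = 5.158×10^6 Pa.

5.16e6 Pa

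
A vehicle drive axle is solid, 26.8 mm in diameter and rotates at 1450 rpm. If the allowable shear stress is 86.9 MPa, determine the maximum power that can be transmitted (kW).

J = πd⁴/32 = π(0.0268)⁴/32 = 5.065×10^-8 m⁴.
T_max = τ_allow·J/r = 8.69×10^7 × 5.065×10^-8 / 0.0134 = 328.4 N·m.
ω = 2π·1450/60 = 151.8 rad/s, so P_max = T_max·ω = 4.987×10^4 W.

49.9 kW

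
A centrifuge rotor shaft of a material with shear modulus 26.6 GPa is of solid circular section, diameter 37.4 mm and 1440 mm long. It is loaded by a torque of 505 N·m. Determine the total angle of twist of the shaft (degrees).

8.15°

J = πd⁴/32 = π(0.0374)⁴/32 = 1.921×10^-7 m⁴.
θ = T·L/(G·J) = 505.0 × 1.44 / (26.6×10⁹ × 1.921×10^-7) = 0.1423 rad.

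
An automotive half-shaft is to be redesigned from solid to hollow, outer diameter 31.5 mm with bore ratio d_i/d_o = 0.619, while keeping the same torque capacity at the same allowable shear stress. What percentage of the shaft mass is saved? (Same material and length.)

31.4 %

Equal τ_max and T ⇒ the solid shaft needs d_s³ = d_o³(1−k⁴), so d_s = 31.5·(1−0.619⁴)^(1/3) = 29.88 mm.
Area ratio A_h/A_s = d_o²(1−k²)/d_s² = (1−k²)/(1−k⁴)^(2/3) = 0.6857.
Mass saving = 1 − 0.6857 = 31.4 %.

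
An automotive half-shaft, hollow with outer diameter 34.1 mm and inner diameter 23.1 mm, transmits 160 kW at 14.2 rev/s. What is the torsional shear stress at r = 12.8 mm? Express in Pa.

ω = 2π·14.2 = 89.22 rad/s, so T = P/ω = 160×10³ / 89.22 = 1793 N·m.
J = π(d_o⁴ − d_i⁴)/32 = π(0.0341⁴ − 0.0231⁴)/32 = 1.048×10^-7 m⁴.
Shear stress varies linearly with radius: τ = T·r/J = 1793 × 0.0128 / 1.048×10^-7 = 2.190×10^8 Pa.

2.19e8 Pa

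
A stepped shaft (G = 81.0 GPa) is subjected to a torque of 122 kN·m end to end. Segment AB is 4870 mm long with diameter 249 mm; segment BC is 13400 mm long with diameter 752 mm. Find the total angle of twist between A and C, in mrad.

20.1 mrad

J_AB = π(0.249)⁴/32 = 3.77×10^-4 m⁴; J_BC = π(0.752)⁴/32 = 0.0314 m⁴.
θ = (T/G)·Σ L_i/J_i = (122000/81.0×10⁹)·(4.87/3.77×10^-4 + 13.4/0.0314) = 0.02008 rad.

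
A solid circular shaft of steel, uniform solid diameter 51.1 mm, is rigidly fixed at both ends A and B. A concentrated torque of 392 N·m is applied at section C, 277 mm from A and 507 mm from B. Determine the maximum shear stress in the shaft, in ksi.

1.40 ksi

With uniform GJ and both ends fixed, compatibility θ_AC = θ_CB gives T_A·a = T_B·b, together with T_A + T_B = T₀.
T_A = T₀·b/(a+b) = 392.0·507/784.0 = 253.5 N·m; T_B = 138.5 N·m.
τ in each portion: τ_AC = 9.68×10^6 Pa, τ_CB = 5.29×10^6 Pa; maximum is in AC.
τ_max = T_AC·r/J = 253.5·0.0255/6.69×10^-7 = 9.676×10^6 Pa.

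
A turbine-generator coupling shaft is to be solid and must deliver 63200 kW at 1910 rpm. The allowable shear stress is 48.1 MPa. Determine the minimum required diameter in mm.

322 mm

ω = 2π·1910/60 = 200.0 rad/s, so T = P/ω = 63200×10³ / 200.0 = 316000 N·m.
For a solid shaft τ_max = 16T/(πd³), so d = (16T/(π τ_allow))^(1/3) = (16·316000/(π·4.81×10^7))^(1/3) = 0.3222 m.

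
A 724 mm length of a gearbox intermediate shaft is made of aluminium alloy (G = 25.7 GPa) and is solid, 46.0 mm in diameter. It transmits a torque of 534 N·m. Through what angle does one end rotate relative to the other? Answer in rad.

J = πd⁴/32 = π(0.0460)⁴/32 = 4.396×10^-7 m⁴.
θ = T·L/(G·J) = 534.0 × 0.724 / (25.7×10⁹ × 4.396×10^-7) = 0.03422 rad.

0.0342 rad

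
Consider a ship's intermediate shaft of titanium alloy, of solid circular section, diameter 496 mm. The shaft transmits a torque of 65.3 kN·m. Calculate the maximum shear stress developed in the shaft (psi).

395 psi

J = πd⁴/32 = π(0.496)⁴/32 = 5.942×10^-3 m⁴.
τ_max = T·r/J = 65300 × 0.248 / 5.942×10^-3 = 2.725×10^6 Pa.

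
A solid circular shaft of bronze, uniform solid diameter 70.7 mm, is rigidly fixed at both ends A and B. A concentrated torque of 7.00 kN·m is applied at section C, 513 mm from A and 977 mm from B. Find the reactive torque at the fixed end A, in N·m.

4590 N·m

With uniform GJ and both ends fixed, compatibility θ_AC = θ_CB gives T_A·a = T_B·b, together with T_A + T_B = T₀.
T_A = T₀·b/(a+b) = 7000·977/1490 = 4590 N·m; T_B = 2410 N·m.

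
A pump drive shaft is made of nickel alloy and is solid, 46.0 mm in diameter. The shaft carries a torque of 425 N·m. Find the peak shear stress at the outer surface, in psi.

3230 psi

J = πd⁴/32 = π(0.0460)⁴/32 = 4.396×10^-7 m⁴.
τ_max = T·r/J = 425.0 × 0.0230 / 4.396×10^-7 = 2.224×10^7 Pa.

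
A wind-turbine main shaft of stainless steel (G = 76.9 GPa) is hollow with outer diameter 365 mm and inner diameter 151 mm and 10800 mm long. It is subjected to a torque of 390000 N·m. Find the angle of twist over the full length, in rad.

J = π(d_o⁴ − d_i⁴)/32 = π(0.365⁴ − 0.151⁴)/32 = 1.691×10^-3 m⁴.
θ = T·L/(G·J) = 390000 × 10.8 / (76.9×10⁹ × 1.691×10^-3) = 0.03238 rad.

0.0324 rad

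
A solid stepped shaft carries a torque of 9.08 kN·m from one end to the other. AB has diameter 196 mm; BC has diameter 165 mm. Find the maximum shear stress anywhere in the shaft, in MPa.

10.3 MPa

Under the same torque, τ_max = 16T/(πd³) is largest where d is smallest — segment BC (d = 165 mm).
τ_max = 16·9080/(π·(0.165)³) = 1.029×10^7 Pa.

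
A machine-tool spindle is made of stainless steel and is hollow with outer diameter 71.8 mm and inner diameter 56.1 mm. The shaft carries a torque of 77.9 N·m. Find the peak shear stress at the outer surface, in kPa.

1710 kPa

J = π(d_o⁴ − d_i⁴)/32 = π(0.0718⁴ − 0.0561⁴)/32 = 1.637×10^-6 m⁴.
τ_max = T·r/J = 77.90 × 0.0359 / 1.637×10^-6 = 1.709×10^6 Pa.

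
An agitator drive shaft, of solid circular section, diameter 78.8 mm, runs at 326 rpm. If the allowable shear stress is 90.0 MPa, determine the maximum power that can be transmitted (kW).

295 kW

J = πd⁴/32 = π(0.0788)⁴/32 = 3.785×10^-6 m⁴.
T_max = τ_allow·J/r = 9.00×10^7 × 3.785×10^-6 / 0.0394 = 8647 N·m.
ω = 2π·326/60 = 34.14 rad/s, so P_max = T_max·ω = 2.952×10^5 W.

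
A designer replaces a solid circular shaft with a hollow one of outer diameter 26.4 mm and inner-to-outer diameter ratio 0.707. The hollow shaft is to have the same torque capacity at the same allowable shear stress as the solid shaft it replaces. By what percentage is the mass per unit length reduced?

Equal τ_max and T ⇒ the solid shaft needs d_s³ = d_o³(1−k⁴), so d_s = 26.4·(1−0.707⁴)^(1/3) = 23.99 mm.
Area ratio A_h/A_s = d_o²(1−k²)/d_s² = (1−k²)/(1−k⁴)^(2/3) = 0.6058.
Mass saving = 1 − 0.6058 = 39.4 %.

39.4 %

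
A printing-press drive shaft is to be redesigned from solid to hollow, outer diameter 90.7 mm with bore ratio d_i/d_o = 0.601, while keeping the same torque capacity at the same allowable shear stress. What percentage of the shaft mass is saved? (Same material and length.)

29.9 %

Equal τ_max and T ⇒ the solid shaft needs d_s³ = d_o³(1−k⁴), so d_s = 90.7·(1−0.601⁴)^(1/3) = 86.57 mm.
Area ratio A_h/A_s = d_o²(1−k²)/d_s² = (1−k²)/(1−k⁴)^(2/3) = 0.7012.
Mass saving = 1 − 0.7012 = 29.9 %.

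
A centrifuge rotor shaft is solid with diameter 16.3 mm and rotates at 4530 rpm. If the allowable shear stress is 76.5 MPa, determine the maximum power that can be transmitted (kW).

30.9 kW

J = πd⁴/32 = π(0.0163)⁴/32 = 6.930×10^-9 m⁴.
T_max = τ_allow·J/r = 7.65×10^7 × 6.930×10^-9 / 0.00815 = 65.05 N·m.
ω = 2π·4530/60 = 474.4 rad/s, so P_max = T_max·ω = 3.086×10^4 W.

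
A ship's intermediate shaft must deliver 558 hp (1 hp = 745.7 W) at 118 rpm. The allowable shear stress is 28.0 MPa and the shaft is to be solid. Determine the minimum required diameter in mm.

183 mm

ω = 2π·118/60 = 12.36 rad/s, so T = P/ω = 558×745.7 / 12.36 = 33670 N·m.
For a solid shaft τ_max = 16T/(πd³), so d = (16T/(π τ_allow))^(1/3) = (16·33670/(π·2.80×10^7))^(1/3) = 0.1830 m.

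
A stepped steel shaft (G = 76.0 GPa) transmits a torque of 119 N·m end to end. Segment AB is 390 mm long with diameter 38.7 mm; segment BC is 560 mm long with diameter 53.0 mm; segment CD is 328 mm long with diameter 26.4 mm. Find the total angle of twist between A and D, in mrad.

J_AB = π(0.0387)⁴/32 = 2.20×10^-7 m⁴; J_BC = π(0.0530)⁴/32 = 7.75×10^-7 m⁴; J_CD = π(0.0264)⁴/32 = 4.77×10^-8 m⁴.
θ = (T/G)·Σ L_i/J_i = (119.0/76.0×10⁹)·(0.390/2.20×10^-7 + 0.560/7.75×10^-7 + 0.328/4.77×10^-8) = 0.01467 rad.

14.7 mrad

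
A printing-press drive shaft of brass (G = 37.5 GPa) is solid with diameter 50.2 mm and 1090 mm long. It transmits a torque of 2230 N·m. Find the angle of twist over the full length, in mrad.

J = πd⁴/32 = π(0.0502)⁴/32 = 6.235×10^-7 m⁴.
θ = T·L/(G·J) = 2230 × 1.09 / (37.5×10⁹ × 6.235×10^-7) = 0.1040 rad.

104 mrad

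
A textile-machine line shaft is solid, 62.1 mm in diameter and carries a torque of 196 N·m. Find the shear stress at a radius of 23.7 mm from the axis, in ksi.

J = πd⁴/32 = π(0.0621)⁴/32 = 1.460×10^-6 m⁴.
Shear stress varies linearly with radius: τ = T·r/J = 196.0 × 0.0237 / 1.460×10^-6 = 3.182×10^6 Pa.

0.461 ksi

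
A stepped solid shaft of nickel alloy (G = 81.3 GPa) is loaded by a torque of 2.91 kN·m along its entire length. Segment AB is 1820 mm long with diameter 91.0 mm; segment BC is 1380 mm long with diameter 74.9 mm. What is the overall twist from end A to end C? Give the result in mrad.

25.7 mrad

J_AB = π(0.0910)⁴/32 = 6.73×10^-6 m⁴; J_BC = π(0.0749)⁴/32 = 3.09×10^-6 m⁴.
θ = (T/G)·Σ L_i/J_i = (2910/81.3×10⁹)·(1.82/6.73×10^-6 + 1.38/3.09×10^-6) = 0.02566 rad.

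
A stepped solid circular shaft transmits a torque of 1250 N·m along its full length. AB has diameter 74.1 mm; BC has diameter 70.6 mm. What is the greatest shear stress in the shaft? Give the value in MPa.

Under the same torque, τ_max = 16T/(πd³) is largest where d is smallest — segment BC (d = 70.6 mm).
τ_max = 16·1250/(π·(0.0706)³) = 1.809×10^7 Pa.

18.1 MPa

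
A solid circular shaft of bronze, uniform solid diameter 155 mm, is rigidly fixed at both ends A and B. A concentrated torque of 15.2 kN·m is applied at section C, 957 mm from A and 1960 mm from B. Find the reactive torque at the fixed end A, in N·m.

With uniform GJ and both ends fixed, compatibility θ_AC = θ_CB gives T_A·a = T_B·b, together with T_A + T_B = T₀.
T_A = T₀·b/(a+b) = 15200·1960/2917 = 10210 N·m; T_B = 4987 N·m.

10200 N·m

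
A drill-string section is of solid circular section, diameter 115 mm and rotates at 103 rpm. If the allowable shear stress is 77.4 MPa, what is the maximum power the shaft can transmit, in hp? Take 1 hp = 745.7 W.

334 hp

J = πd⁴/32 = π(0.115)⁴/32 = 1.717×10^-5 m⁴.
T_max = τ_allow·J/r = 7.74×10^7 × 1.717×10^-5 / 0.0575 = 23110 N·m.
ω = 2π·103/60 = 10.79 rad/s, so P_max = T_max·ω = 2.493×10^5 W.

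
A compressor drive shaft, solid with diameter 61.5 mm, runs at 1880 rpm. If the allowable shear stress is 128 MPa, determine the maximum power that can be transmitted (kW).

J = πd⁴/32 = π(0.0615)⁴/32 = 1.404×10^-6 m⁴.
T_max = τ_allow·J/r = 1.28×10^8 × 1.404×10^-6 / 0.0307 = 5846 N·m.
ω = 2π·1880/60 = 196.9 rad/s, so P_max = T_max·ω = 1.151×10^6 W.

1150 kW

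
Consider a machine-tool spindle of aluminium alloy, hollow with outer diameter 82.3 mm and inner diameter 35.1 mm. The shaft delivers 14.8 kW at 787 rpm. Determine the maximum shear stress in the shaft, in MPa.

1.70 MPa

ω = 2π·787/60 = 82.41 rad/s, so T = P/ω = 14.8×10³ / 82.41 = 179.6 N·m.
J = π(d_o⁴ − d_i⁴)/32 = π(0.0823⁴ − 0.0351⁴)/32 = 4.355×10^-6 m⁴.
τ_max = T·r/J = 179.6 × 0.0411 / 4.355×10^-6 = 1.697×10^6 Pa.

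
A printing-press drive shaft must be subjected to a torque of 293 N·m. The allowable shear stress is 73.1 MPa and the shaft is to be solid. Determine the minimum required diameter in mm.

For a solid shaft τ_max = 16T/(πd³), so d = (16T/(π τ_allow))^(1/3) = (16·293.0/(π·7.31×10^7))^(1/3) = 0.02733 m.

27.3 mm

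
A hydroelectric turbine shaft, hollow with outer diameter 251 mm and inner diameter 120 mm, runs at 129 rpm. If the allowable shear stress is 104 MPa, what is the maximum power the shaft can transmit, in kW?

4130 kW

J = π(d_o⁴ − d_i⁴)/32 = π(0.251⁴ − 0.120⁴)/32 = 3.693×10^-4 m⁴.
T_max = τ_allow·J/r = 1.04×10^8 × 3.693×10^-4 / 0.126 = 306000 N·m.
ω = 2π·129/60 = 13.51 rad/s, so P_max = T_max·ω = 4.134×10^6 W.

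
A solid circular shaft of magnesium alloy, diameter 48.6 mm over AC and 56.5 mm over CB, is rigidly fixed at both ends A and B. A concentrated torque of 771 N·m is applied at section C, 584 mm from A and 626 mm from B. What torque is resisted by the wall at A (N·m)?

285 N·m

Compatibility: T_A·a/J_AC = T_B·b/J_CB with T_A + T_B = T₀.
J_AC = 5.48×10^-7 m⁴, J_CB = 1.00×10^-6 m⁴, so T_A = T₀·(J_AC/a)/((J_AC/a)+(J_CB/b)) = 285.1 N·m, T_B = 485.9 N·m.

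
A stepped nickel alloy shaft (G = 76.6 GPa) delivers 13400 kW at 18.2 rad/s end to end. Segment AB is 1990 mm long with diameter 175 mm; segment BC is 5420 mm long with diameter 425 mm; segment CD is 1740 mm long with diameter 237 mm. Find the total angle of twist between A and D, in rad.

0.278 rad

ω = 18.2 rad/s, so T = P/ω = 13400×10³ / 18.20 = 736300 N·m.
J_AB = π(0.175)⁴/32 = 9.21×10^-5 m⁴; J_BC = π(0.425)⁴/32 = 3.20×10^-3 m⁴; J_CD = π(0.237)⁴/32 = 3.10×10^-4 m⁴.
θ = (T/G)·Σ L_i/J_i = (736300/76.6×10⁹)·(1.99/9.21×10^-5 + 5.42/3.20×10^-3 + 1.74/3.10×10^-4) = 0.2780 rad.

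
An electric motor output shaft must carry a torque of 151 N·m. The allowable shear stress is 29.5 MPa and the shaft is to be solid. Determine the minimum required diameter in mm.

29.7 mm

For a solid shaft τ_max = 16T/(πd³), so d = (16T/(π τ_allow))^(1/3) = (16·151.0/(π·2.95×10^7))^(1/3) = 0.02965 m.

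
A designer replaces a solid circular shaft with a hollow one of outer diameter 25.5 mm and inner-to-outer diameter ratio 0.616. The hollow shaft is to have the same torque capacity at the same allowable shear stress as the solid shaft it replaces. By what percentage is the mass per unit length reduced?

Equal τ_max and T ⇒ the solid shaft needs d_s³ = d_o³(1−k⁴), so d_s = 25.5·(1−0.616⁴)^(1/3) = 24.21 mm.
Area ratio A_h/A_s = d_o²(1−k²)/d_s² = (1−k²)/(1−k⁴)^(2/3) = 0.6883.
Mass saving = 1 − 0.6883 = 31.2 %.

31.2 %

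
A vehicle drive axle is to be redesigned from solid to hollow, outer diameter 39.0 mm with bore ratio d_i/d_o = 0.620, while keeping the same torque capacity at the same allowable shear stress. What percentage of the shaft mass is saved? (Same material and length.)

Equal τ_max and T ⇒ the solid shaft needs d_s³ = d_o³(1−k⁴), so d_s = 39.0·(1−0.620⁴)^(1/3) = 36.98 mm.
Area ratio A_h/A_s = d_o²(1−k²)/d_s² = (1−k²)/(1−k⁴)^(2/3) = 0.6848.
Mass saving = 1 − 0.6848 = 31.5 %.

31.5 %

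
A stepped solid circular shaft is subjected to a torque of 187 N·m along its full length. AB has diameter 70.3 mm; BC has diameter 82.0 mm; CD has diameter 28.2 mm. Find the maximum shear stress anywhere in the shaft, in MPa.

Under the same torque, τ_max = 16T/(πd³) is largest where d is smallest — segment CD (d = 28.2 mm).
τ_max = 16·187.0/(π·(0.0282)³) = 4.247×10^7 Pa.

42.5 MPa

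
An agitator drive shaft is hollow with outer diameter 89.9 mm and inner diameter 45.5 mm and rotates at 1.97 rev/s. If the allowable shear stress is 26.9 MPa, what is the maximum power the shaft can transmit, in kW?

J = π(d_o⁴ − d_i⁴)/32 = π(0.0899⁴ − 0.0455⁴)/32 = 5.992×10^-6 m⁴.
T_max = τ_allow·J/r = 2.69×10^7 × 5.992×10^-6 / 0.0450 = 3586 N·m.
ω = 2π·1.97 = 12.38 rad/s, so P_max = T_max·ω = 4.438×10^4 W.

44.4 kW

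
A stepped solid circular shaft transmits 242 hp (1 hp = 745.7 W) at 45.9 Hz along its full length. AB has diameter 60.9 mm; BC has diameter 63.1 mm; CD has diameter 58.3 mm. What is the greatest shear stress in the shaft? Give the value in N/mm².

16.1 N/mm²

ω = 2π·45.9 = 288.4 rad/s, so T = P/ω = 242×745.7 / 288.4 = 625.7 N·m.
Under the same torque, τ_max = 16T/(πd³) is largest where d is smallest — segment CD (d = 58.3 mm).
τ_max = 16·625.7/(π·(0.0583)³) = 1.608×10^7 Pa.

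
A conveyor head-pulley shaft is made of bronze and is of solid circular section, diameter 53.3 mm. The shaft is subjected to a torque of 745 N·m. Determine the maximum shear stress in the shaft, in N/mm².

J = πd⁴/32 = π(0.0533)⁴/32 = 7.923×10^-7 m⁴.
τ_max = T·r/J = 745.0 × 0.0267 / 7.923×10^-7 = 2.506×10^7 Pa.

25.1 N/mm²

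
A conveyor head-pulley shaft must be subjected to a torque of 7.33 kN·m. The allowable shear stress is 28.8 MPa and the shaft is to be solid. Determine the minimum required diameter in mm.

109 mm

For a solid shaft τ_max = 16T/(πd³), so d = (16T/(π τ_allow))^(1/3) = (16·7330/(π·2.88×10^7))^(1/3) = 0.1090 m.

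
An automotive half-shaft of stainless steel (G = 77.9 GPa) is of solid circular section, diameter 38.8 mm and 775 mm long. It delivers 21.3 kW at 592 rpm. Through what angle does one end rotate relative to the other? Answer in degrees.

ω = 2π·592/60 = 61.99 rad/s, so T = P/ω = 21.3×10³ / 61.99 = 343.6 N·m.
J = πd⁴/32 = π(0.0388)⁴/32 = 2.225×10^-7 m⁴.
θ = T·L/(G·J) = 343.6 × 0.775 / (77.9×10⁹ × 2.225×10^-7) = 0.01536 rad.

0.880°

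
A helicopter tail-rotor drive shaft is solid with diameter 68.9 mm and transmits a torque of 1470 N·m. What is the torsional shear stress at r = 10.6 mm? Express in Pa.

J = πd⁴/32 = π(0.0689)⁴/32 = 2.212×10^-6 m⁴.
Shear stress varies linearly with radius: τ = T·r/J = 1470 × 0.0106 / 2.212×10^-6 = 7.043×10^6 Pa.

7.04e6 Pa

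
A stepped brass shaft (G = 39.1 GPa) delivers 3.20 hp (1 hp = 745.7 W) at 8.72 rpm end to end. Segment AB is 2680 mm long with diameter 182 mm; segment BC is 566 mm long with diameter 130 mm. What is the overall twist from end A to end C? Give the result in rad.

0.00301 rad

ω = 2π·8.72/60 = 0.9132 rad/s, so T = P/ω = 3.20×745.7 / 0.9132 = 2613 N·m.
J_AB = π(0.182)⁴/32 = 1.08×10^-4 m⁴; J_BC = π(0.130)⁴/32 = 2.80×10^-5 m⁴.
θ = (T/G)·Σ L_i/J_i = (2613/39.1×10⁹)·(2.68/1.08×10^-4 + 0.566/2.80×10^-5) = 3.012×10^-3 rad.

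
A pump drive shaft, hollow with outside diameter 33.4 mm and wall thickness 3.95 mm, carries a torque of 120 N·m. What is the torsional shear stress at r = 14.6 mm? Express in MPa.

21.7 MPa

J = π(d_o⁴ − d_i⁴)/32 = π(0.0334⁴ − 0.0255⁴)/32 = 8.067×10^-8 m⁴.
Shear stress varies linearly with radius: τ = T·r/J = 120.0 × 0.0146 / 8.067×10^-8 = 2.172×10^7 Pa.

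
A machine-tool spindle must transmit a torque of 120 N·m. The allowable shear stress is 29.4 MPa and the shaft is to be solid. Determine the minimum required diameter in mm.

For a solid shaft τ_max = 16T/(πd³), so d = (16T/(π τ_allow))^(1/3) = (16·120.0/(π·2.94×10^7))^(1/3) = 0.02750 m.

27.5 mm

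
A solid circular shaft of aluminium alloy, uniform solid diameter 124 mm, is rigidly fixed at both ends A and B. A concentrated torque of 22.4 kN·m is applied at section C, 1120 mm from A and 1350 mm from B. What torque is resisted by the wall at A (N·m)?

With uniform GJ and both ends fixed, compatibility θ_AC = θ_CB gives T_A·a = T_B·b, together with T_A + T_B = T₀.
T_A = T₀·b/(a+b) = 22400·1350/2470 = 12240 N·m; T_B = 10160 N·m.

12200 N·m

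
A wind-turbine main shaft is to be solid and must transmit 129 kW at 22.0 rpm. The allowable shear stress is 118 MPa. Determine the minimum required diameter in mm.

134 mm

ω = 2π·22.0/60 = 2.304 rad/s, so T = P/ω = 129×10³ / 2.304 = 55990 N·m.
For a solid shaft τ_max = 16T/(πd³), so d = (16T/(π τ_allow))^(1/3) = (16·55990/(π·1.18×10^8))^(1/3) = 0.1342 m.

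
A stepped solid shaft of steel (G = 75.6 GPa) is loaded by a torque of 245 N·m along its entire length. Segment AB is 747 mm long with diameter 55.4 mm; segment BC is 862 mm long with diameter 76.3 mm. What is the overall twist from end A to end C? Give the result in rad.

J_AB = π(0.0554)⁴/32 = 9.25×10^-7 m⁴; J_BC = π(0.0763)⁴/32 = 3.33×10^-6 m⁴.
θ = (T/G)·Σ L_i/J_i = (245.0/75.6×10⁹)·(0.747/9.25×10^-7 + 0.862/3.33×10^-6) = 3.457×10^-3 rad.

0.00346 rad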